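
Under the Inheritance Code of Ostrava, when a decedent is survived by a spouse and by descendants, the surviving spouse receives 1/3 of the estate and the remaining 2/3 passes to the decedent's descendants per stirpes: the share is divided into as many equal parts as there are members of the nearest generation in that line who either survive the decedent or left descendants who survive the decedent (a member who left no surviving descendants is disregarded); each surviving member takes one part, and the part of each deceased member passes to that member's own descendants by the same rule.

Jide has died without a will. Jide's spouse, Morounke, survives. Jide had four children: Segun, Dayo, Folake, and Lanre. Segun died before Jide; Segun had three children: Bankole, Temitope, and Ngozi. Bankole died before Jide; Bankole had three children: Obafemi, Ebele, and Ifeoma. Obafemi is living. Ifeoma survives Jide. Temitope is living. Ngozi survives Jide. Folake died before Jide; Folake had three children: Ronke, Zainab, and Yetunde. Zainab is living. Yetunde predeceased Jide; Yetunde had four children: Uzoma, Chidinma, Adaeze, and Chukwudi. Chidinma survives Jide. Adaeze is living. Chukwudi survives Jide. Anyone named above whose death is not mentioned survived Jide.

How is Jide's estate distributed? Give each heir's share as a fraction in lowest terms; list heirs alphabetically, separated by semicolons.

Adaeze 1/72; Chidinma 1/72; Chukwudi 1/72; Dayo 1/6; Ebele 1/54; Ifeoma 1/54; Lanre 1/6; Morounke 1/3; Ngozi 1/18; Obafemi 1/54; Ronke 1/18; Temitope 1/18; Uzoma 1/72; Zainab 1/18

Morounke, as surviving spouse, takes 1/3.
The remaining 2/3 passes to Jide's descendants per stirpes.
The 2/3 is divided into 4 equal shares of 1/6 among Segun, Dayo, Folake, Lanre.
Segun predeceased; the 1/6 allotted to Segun's branch passes to Segun's issue by representation.
The 1/6 is divided into 3 equal shares of 1/18 among Bankole, Temitope, Ngozi.
Bankole predeceased; the 1/18 allotted to Bankole's branch passes to Bankole's issue by representation.
The 1/18 is divided into 3 equal shares of 1/54 among Obafemi, Ebele, Ifeoma.
Obafemi is living and takes 1/54.
Ebele is living and takes 1/54.
Ifeoma is living and takes 1/54.
Temitope is living and takes 1/18.
Ngozi is living and takes 1/18.
Dayo is living and takes 1/6.
Folake predeceased; the 1/6 allotted to Folake's branch passes to Folake's issue by representation.
The 1/6 is divided into 3 equal shares of 1/18 among Ronke, Zainab, Yetunde.
Ronke is living and takes 1/18.
Zainab is living and takes 1/18.
Yetunde predeceased; the 1/18 allotted to Yetunde's branch passes to Yetunde's issue by representation.
The 1/18 is divided into 4 equal shares of 1/72 among Uzoma, Chidinma, Adaeze, Chukwudi.
Uzoma is living and takes 1/72.
Chidinma is living and takes 1/72.
Adaeze is living and takes 1/72.
Chukwudi is living and takes 1/72.
Lanre is living and takes 1/6.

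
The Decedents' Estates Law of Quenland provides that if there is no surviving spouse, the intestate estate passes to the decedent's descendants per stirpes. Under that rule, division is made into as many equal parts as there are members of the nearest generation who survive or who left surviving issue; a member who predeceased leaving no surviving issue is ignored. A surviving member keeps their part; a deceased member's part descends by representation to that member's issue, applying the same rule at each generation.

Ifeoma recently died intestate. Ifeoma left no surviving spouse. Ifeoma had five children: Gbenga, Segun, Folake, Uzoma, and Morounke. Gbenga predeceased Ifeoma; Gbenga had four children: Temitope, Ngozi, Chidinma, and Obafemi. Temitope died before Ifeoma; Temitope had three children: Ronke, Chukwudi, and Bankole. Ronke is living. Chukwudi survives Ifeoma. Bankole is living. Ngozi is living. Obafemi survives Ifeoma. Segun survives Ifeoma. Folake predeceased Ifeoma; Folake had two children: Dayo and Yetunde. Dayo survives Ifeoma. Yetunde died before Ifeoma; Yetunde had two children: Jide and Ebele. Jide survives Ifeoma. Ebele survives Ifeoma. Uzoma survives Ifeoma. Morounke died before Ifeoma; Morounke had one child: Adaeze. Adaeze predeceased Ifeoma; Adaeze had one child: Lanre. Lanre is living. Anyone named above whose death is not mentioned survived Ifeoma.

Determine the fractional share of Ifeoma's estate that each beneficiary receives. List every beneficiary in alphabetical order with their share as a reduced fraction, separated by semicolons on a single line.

Bankole 1/60; Chidinma 1/20; Chukwudi 1/60; Dayo 1/10; Ebele 1/20; Jide 1/20; Lanre 1/5; Ngozi 1/20; Obafemi 1/20; Ronke 1/60; Segun 1/5; Uzoma 1/5

There is no surviving spouse, so the entire estate passes to Ifeoma's descendants per stirpes.
The estate is divided into 5 equal shares of 1/5 among Gbenga, Segun, Folake, Uzoma, Morounke.
Gbenga predeceased; the 1/5 allotted to Gbenga's branch passes to Gbenga's issue by representation.
The 1/5 is divided into 4 equal shares of 1/20 among Temitope, Ngozi, Chidinma, Obafemi.
Temitope predeceased; the 1/20 allotted to Temitope's branch passes to Temitope's issue by representation.
The 1/20 is divided into 3 equal shares of 1/60 among Ronke, Chukwudi, Bankole.
Ronke is living and takes 1/60.
Chukwudi is living and takes 1/60.
Bankole is living and takes 1/60.
Ngozi is living and takes 1/20.
Chidinma is living and takes 1/20.
Obafemi is living and takes 1/20.
Segun is living and takes 1/5.
Folake predeceased; the 1/5 allotted to Folake's branch passes to Folake's issue by representation.
The 1/5 is divided into 2 equal shares of 1/10 among Dayo, Yetunde.
Dayo is living and takes 1/10.
Yetunde predeceased; the 1/10 allotted to Yetunde's branch passes to Yetunde's issue by representation.
The 1/10 is divided into 2 equal shares of 1/20 among Jide, Ebele.
Jide is living and takes 1/20.
Ebele is living and takes 1/20.
Uzoma is living and takes 1/5.
Morounke predeceased; the 1/5 allotted to Morounke's branch passes to Morounke's issue by representation.
Adaeze's line is the sole branch at this level, so the full 1/5 passes to Adaeze's issue by representation.
Lanre is the sole taker at this level and receives the full 1/5.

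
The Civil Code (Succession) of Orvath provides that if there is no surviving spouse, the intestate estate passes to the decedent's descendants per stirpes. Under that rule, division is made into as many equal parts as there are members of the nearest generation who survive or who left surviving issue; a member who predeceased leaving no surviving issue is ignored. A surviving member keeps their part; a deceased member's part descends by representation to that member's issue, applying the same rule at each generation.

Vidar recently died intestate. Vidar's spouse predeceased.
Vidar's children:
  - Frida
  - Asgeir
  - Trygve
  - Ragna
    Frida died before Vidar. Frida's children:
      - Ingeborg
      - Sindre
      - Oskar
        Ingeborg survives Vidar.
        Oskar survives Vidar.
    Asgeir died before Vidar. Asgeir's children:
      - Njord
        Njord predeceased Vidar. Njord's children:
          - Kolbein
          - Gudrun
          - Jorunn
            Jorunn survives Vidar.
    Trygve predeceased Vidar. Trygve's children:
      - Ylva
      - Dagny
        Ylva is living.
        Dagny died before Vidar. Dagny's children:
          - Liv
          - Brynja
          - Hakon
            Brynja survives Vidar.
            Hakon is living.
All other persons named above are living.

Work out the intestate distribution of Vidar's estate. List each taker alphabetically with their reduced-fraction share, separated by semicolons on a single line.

There is no surviving spouse, so the entire estate passes to Vidar's descendants per stirpes.
The estate is divided into 4 equal shares of 1/4 among Frida, Asgeir, Trygve, Ragna.
Frida predeceased; the 1/4 allotted to Frida's branch passes to Frida's issue by representation.
The 1/4 is divided into 3 equal shares of 1/12 among Ingeborg, Sindre, Oskar.
Ingeborg is living and takes 1/12.
Sindre is living and takes 1/12.
Oskar is living and takes 1/12.
Asgeir predeceased; the 1/4 allotted to Asgeir's branch passes to Asgeir's issue by representation.
Njord's line is the sole branch at this level, so the full 1/4 passes to Njord's issue by representation.
The 1/4 is divided into 3 equal shares of 1/12 among Kolbein, Gudrun, Jorunn.
Kolbein is living and takes 1/12.
Gudrun is living and takes 1/12.
Jorunn is living and takes 1/12.
Trygve predeceased; the 1/4 allotted to Trygve's branch passes to Trygve's issue by representation.
The 1/4 is divided into 2 equal shares of 1/8 among Ylva, Dagny.
Ylva is living and takes 1/8.
Dagny predeceased; the 1/8 allotted to Dagny's branch passes to Dagny's issue by representation.
The 1/8 is divided into 3 equal shares of 1/24 among Liv, Brynja, Hakon.
Liv is living and takes 1/24.
Brynja is living and takes 1/24.
Hakon is living and takes 1/24.
Ragna is living and takes 1/4.

Brynja 1/24; Gudrun 1/12; Hakon 1/24; Ingeborg 1/12; Jorunn 1/12; Kolbein 1/12; Liv 1/24; Oskar 1/12; Ragna 1/4; Sindre 1/12; Ylva 1/8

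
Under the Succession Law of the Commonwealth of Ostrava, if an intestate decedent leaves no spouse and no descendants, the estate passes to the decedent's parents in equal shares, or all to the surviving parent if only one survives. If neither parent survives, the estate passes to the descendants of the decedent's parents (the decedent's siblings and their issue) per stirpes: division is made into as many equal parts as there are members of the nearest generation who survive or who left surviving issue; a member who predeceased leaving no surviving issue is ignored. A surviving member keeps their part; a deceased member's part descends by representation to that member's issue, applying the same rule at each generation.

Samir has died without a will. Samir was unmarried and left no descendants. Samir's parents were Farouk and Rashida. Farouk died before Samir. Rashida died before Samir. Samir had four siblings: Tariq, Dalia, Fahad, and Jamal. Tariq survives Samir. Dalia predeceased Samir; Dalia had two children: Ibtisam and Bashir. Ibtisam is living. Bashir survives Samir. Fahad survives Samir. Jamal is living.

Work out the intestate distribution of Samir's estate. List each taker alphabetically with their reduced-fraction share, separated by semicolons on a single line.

Neither parent survives and there are no descendants, so the estate passes to Samir's siblings and their issue per stirpes.
The estate is divided into 4 equal shares of 1/4 among Tariq, Dalia, Fahad, Jamal.
Tariq is living and takes 1/4.
Dalia predeceased; the 1/4 allotted to Dalia's branch passes to Dalia's issue by representation.
The 1/4 is divided into 2 equal shares of 1/8 among Ibtisam, Bashir.
Ibtisam is living and takes 1/8.
Bashir is living and takes 1/8.
Fahad is living and takes 1/4.
Jamal is living and takes 1/4.

Bashir 1/8; Fahad 1/4; Ibtisam 1/8; Jamal 1/4; Tariq 1/4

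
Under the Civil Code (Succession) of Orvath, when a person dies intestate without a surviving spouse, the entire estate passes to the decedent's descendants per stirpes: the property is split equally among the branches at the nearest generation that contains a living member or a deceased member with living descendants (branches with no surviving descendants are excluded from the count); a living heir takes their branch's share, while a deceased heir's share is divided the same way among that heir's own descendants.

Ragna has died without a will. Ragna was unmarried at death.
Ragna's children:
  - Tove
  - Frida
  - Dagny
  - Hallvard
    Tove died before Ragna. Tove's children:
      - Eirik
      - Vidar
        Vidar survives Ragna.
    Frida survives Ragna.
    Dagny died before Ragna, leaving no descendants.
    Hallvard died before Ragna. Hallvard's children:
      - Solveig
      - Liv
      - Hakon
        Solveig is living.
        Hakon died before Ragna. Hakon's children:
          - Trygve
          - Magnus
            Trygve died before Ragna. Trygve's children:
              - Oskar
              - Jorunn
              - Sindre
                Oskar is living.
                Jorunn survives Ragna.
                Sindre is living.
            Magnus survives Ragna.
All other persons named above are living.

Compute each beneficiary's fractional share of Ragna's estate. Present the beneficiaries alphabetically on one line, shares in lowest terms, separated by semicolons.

There is no surviving spouse, so the entire estate passes to Ragna's descendants per stirpes.
Dagny left no surviving issue, so that branch lapses and is disregarded.
The estate is divided into 3 equal shares of 1/3 among Tove, Frida, Hallvard.
Tove predeceased; the 1/3 allotted to Tove's branch passes to Tove's issue by representation.
The 1/3 is divided into 2 equal shares of 1/6 among Eirik, Vidar.
Eirik is living and takes 1/6.
Vidar is living and takes 1/6.
Frida is living and takes 1/3.
Hallvard predeceased; the 1/3 allotted to Hallvard's branch passes to Hallvard's issue by representation.
The 1/3 is divided into 3 equal shares of 1/9 among Solveig, Liv, Hakon.
Solveig is living and takes 1/9.
Liv is living and takes 1/9.
Hakon predeceased; the 1/9 allotted to Hakon's branch passes to Hakon's issue by representation.
The 1/9 is divided into 2 equal shares of 1/18 among Trygve, Magnus.
Trygve predeceased; the 1/18 allotted to Trygve's branch passes to Trygve's issue by representation.
The 1/18 is divided into 3 equal shares of 1/54 among Oskar, Jorunn, Sindre.
Oskar is living and takes 1/54.
Jorunn is living and takes 1/54.
Sindre is living and takes 1/54.
Magnus is living and takes 1/18.

Eirik 1/6; Frida 1/3; Jorunn 1/54; Liv 1/9; Magnus 1/18; Oskar 1/54; Sindre 1/54; Solveig 1/9; Vidar 1/6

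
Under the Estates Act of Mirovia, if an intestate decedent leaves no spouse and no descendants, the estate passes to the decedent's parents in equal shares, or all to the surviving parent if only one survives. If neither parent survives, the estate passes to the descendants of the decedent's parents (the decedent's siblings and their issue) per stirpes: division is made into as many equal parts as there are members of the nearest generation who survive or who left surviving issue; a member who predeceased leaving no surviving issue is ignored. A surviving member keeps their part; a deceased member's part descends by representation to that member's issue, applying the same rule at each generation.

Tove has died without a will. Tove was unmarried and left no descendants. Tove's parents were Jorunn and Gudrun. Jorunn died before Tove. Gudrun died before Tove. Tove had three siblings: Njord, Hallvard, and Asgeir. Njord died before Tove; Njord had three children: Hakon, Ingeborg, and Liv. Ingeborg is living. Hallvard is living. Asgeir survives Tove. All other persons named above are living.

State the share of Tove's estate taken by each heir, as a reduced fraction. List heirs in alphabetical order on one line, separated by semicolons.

Asgeir 1/3; Hakon 1/9; Hallvard 1/3; Ingeborg 1/9; Liv 1/9

Neither parent survives and there are no descendants, so the estate passes to Tove's siblings and their issue per stirpes.
The estate is divided into 3 equal shares of 1/3 among Njord, Hallvard, Asgeir.
Njord predeceased; the 1/3 allotted to Njord's branch passes to Njord's issue by representation.
The 1/3 is divided into 3 equal shares of 1/9 among Hakon, Ingeborg, Liv.
Hakon is living and takes 1/9.
Ingeborg is living and takes 1/9.
Liv is living and takes 1/9.
Hallvard is living and takes 1/3.
Asgeir is living and takes 1/3.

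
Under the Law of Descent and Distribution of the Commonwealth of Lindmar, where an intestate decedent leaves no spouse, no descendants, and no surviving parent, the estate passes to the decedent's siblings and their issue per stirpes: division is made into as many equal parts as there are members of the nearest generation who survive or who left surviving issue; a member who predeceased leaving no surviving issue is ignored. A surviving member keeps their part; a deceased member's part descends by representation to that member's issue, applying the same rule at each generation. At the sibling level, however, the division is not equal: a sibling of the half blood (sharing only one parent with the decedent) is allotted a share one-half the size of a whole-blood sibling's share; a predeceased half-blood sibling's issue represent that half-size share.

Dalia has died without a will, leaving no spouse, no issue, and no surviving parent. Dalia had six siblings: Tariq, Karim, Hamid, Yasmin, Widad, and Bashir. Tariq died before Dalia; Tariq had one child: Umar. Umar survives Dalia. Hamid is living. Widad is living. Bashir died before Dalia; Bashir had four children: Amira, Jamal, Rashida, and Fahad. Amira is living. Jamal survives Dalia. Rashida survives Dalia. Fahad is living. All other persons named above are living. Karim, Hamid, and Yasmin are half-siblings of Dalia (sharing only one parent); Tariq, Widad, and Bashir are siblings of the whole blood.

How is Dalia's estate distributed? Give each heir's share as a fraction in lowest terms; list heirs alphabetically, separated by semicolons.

No spouse, descendants, or parent survives, so the estate passes to Dalia's siblings per stirpes.
Half-blood siblings count for one-half the weight of whole-blood siblings at the initial division.
Dividing 1 in proportion to weights (total weight 9/2): Tariq (weight 1) → 2/9; Karim (weight 1/2) → 1/9; Hamid (weight 1/2) → 1/9; Yasmin (weight 1/2) → 1/9; Widad (weight 1) → 2/9; Bashir (weight 1) → 2/9.
Tariq predeceased; the 2/9 allotted to Tariq's branch passes to Tariq's issue by representation.
Umar is the sole taker at this level and receives the full 2/9.
Karim is living and takes 1/9.
Hamid is living and takes 1/9.
Yasmin is living and takes 1/9.
Widad is living and takes 2/9.
Bashir predeceased; the 2/9 allotted to Bashir's branch passes to Bashir's issue by representation.
The 2/9 is divided into 4 equal shares of 1/18 among Amira, Jamal, Rashida, Fahad.
Amira is living and takes 1/18.
Jamal is living and takes 1/18.
Rashida is living and takes 1/18.
Fahad is living and takes 1/18.

Amira 1/18; Fahad 1/18; Hamid 1/9; Jamal 1/18; Karim 1/9; Rashida 1/18; Umar 2/9; Widad 2/9; Yasmin 1/9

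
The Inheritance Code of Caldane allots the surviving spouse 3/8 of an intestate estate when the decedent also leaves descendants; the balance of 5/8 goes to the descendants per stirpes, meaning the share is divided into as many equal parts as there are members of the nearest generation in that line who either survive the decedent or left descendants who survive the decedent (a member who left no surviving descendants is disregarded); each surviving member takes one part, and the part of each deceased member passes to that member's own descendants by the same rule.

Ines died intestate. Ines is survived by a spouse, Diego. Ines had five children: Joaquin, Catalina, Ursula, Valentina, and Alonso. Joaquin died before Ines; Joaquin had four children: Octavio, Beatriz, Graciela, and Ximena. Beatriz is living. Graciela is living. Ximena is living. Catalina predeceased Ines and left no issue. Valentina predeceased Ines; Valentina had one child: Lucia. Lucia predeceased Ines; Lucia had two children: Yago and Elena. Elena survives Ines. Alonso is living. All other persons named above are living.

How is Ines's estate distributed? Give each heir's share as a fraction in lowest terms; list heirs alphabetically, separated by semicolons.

Alonso 5/32; Beatriz 5/128; Diego 3/8; Elena 5/64; Graciela 5/128; Octavio 5/128; Ursula 5/32; Ximena 5/128; Yago 5/64

Diego, as surviving spouse, takes 3/8.
The remaining 5/8 passes to Ines's descendants per stirpes.
Catalina left no surviving issue, so that branch lapses and is disregarded.
The 5/8 is divided into 4 equal shares of 5/32 among Joaquin, Ursula, Valentina, Alonso.
Joaquin predeceased; the 5/32 allotted to Joaquin's branch passes to Joaquin's issue by representation.
The 5/32 is divided into 4 equal shares of 5/128 among Octavio, Beatriz, Graciela, Ximena.
Octavio is living and takes 5/128.
Beatriz is living and takes 5/128.
Graciela is living and takes 5/128.
Ximena is living and takes 5/128.
Ursula is living and takes 5/32.
Valentina predeceased; the 5/32 allotted to Valentina's branch passes to Valentina's issue by representation.
Lucia's line is the sole branch at this level, so the full 5/32 passes to Lucia's issue by representation.
The 5/32 is divided into 2 equal shares of 5/64 among Yago, Elena.
Yago is living and takes 5/64.
Elena is living and takes 5/64.
Alonso is living and takes 5/32.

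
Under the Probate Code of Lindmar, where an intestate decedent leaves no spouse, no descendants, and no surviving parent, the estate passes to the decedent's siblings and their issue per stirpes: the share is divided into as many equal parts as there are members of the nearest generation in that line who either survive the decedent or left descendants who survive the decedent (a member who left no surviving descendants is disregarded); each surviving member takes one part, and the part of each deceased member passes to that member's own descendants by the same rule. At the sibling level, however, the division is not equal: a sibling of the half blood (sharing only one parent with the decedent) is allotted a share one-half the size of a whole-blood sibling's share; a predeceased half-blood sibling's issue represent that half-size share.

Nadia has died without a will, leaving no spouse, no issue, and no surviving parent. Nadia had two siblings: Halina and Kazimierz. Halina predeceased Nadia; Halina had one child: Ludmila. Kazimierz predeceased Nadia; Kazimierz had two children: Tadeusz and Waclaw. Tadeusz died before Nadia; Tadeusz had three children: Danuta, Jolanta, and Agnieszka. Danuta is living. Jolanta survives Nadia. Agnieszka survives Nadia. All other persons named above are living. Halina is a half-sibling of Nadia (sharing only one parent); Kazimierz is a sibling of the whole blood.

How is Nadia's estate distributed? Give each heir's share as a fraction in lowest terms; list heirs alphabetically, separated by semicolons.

No spouse, descendants, or parent survives, so the estate passes to Nadia's siblings per stirpes.
Half-blood siblings count for one-half the weight of whole-blood siblings at the initial division.
Dividing 1 in proportion to weights (total weight 3/2): Halina (weight 1/2) → 1/3; Kazimierz (weight 1) → 2/3.
Halina predeceased; the 1/3 allotted to Halina's branch passes to Halina's issue by representation.
Ludmila is the sole taker at this level and receives the full 1/3.
Kazimierz predeceased; the 2/3 allotted to Kazimierz's branch passes to Kazimierz's issue by representation.
The 2/3 is divided into 2 equal shares of 1/3 among Tadeusz, Waclaw.
Tadeusz predeceased; the 1/3 allotted to Tadeusz's branch passes to Tadeusz's issue by representation.
The 1/3 is divided into 3 equal shares of 1/9 among Danuta, Jolanta, Agnieszka.
Danuta is living and takes 1/9.
Jolanta is living and takes 1/9.
Agnieszka is living and takes 1/9.
Waclaw is living and takes 1/3.

Agnieszka 1/9; Danuta 1/9; Jolanta 1/9; Ludmila 1/3; Waclaw 1/3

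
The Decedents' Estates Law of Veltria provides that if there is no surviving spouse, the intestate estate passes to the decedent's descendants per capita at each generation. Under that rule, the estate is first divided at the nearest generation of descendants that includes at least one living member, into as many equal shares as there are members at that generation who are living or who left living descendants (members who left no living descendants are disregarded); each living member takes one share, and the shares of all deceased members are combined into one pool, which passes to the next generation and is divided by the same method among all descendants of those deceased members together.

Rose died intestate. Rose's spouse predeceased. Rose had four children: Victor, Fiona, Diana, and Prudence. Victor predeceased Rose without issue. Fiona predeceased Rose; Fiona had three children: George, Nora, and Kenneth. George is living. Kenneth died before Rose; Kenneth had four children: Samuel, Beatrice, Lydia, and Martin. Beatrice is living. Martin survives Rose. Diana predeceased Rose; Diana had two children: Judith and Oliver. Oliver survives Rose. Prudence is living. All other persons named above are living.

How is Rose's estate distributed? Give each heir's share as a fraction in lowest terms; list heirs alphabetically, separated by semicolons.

Beatrice 1/30; George 2/15; Judith 2/15; Lydia 1/30; Martin 1/30; Nora 2/15; Oliver 2/15; Prudence 1/3; Samuel 1/30

There is no surviving spouse, so the entire estate passes to Rose's descendants per capita at each generation.
At generation 1 (Fiona, Diana, Prudence) there are 3 shares of (1)/3 = 1/3 each.
Living: Prudence — each takes 1/3.
Deceased: Fiona and Diana. Their combined 2/3 is pooled and carried to generation 2.
At generation 2 (George, Nora, Kenneth, Judith, Oliver) there are 5 shares of (2/3)/5 = 2/15 each.
Living: George, Nora, Judith, and Oliver — each takes 2/15.
Deceased: Kenneth. That 2/15 share is carried to generation 3.
At generation 3 (Samuel, Beatrice, Lydia, Martin) there are 4 shares of (2/15)/4 = 1/30 each.
Living: Samuel, Beatrice, Lydia, and Martin — each takes 1/30.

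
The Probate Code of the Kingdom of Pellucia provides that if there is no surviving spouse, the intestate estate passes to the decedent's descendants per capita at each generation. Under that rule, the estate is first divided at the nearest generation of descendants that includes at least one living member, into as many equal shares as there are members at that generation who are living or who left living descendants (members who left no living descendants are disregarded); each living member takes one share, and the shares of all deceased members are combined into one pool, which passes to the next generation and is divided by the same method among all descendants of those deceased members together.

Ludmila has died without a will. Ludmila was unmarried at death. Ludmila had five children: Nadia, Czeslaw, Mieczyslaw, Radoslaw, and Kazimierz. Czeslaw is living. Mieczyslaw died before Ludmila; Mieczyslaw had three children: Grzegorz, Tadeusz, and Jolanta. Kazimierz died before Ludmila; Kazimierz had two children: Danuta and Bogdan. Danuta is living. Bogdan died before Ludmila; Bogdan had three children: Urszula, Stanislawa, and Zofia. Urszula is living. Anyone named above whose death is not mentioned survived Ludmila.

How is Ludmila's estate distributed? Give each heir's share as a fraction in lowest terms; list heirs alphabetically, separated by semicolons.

There is no surviving spouse, so the entire estate passes to Ludmila's descendants per capita at each generation.
At generation 1 (Nadia, Czeslaw, Mieczyslaw, Radoslaw, Kazimierz) there are 5 shares of (1)/5 = 1/5 each.
Living: Nadia, Czeslaw, and Radoslaw — each takes 1/5.
Deceased: Mieczyslaw and Kazimierz. Their combined 2/5 is pooled and carried to generation 2.
At generation 2 (Grzegorz, Tadeusz, Jolanta, Danuta, Bogdan) there are 5 shares of (2/5)/5 = 2/25 each.
Living: Grzegorz, Tadeusz, Jolanta, and Danuta — each takes 2/25.
Deceased: Bogdan. That 2/25 share is carried to generation 3.
At generation 3 (Urszula, Stanislawa, Zofia) there are 3 shares of (2/25)/3 = 2/75 each.
Living: Urszula, Stanislawa, and Zofia — each takes 2/75.

Czeslaw 1/5; Danuta 2/25; Grzegorz 2/25; Jolanta 2/25; Nadia 1/5; Radoslaw 1/5; Stanislawa 2/75; Tadeusz 2/25; Urszula 2/75; Zofia 2/75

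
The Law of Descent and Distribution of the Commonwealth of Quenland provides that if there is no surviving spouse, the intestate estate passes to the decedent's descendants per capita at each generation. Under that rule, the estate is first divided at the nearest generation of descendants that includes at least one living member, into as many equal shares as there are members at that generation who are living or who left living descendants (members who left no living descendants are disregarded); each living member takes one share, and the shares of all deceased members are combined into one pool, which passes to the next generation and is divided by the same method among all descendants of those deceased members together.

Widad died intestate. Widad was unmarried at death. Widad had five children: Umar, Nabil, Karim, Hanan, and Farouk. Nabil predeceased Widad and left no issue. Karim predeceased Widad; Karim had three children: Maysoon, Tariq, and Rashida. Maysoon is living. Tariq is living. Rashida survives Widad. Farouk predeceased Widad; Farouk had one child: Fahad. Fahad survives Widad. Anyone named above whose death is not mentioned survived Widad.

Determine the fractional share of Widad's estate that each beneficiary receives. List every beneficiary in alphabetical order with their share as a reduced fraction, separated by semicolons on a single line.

There is no surviving spouse, so the entire estate passes to Widad's descendants per capita at each generation.
At generation 1 (Umar, Karim, Hanan, Farouk) there are 4 shares of (1)/4 = 1/4 each.
Living: Umar and Hanan — each takes 1/4.
Deceased: Karim and Farouk. Their combined 1/2 is pooled and carried to generation 2.
At generation 2 (Maysoon, Tariq, Rashida, Fahad) there are 4 shares of (1/2)/4 = 1/8 each.
Living: Maysoon, Tariq, Rashida, and Fahad — each takes 1/8.

Fahad 1/8; Hanan 1/4; Maysoon 1/8; Rashida 1/8; Tariq 1/8; Umar 1/4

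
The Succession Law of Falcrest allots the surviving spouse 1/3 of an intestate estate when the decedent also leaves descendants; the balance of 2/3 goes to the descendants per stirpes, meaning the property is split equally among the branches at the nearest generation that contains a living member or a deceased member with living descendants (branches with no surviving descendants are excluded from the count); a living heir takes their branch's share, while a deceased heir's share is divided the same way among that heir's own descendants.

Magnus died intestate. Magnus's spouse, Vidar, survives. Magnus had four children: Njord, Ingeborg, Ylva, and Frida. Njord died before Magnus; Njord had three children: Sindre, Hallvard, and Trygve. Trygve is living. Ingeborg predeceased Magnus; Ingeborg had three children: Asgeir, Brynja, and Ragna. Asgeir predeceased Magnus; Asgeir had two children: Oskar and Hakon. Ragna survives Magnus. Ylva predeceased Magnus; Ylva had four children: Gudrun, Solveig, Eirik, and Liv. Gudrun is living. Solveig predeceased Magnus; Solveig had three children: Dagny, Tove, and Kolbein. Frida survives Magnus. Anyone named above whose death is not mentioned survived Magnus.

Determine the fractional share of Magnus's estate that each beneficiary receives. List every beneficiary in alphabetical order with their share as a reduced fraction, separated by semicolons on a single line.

Brynja 1/18; Dagny 1/72; Eirik 1/24; Frida 1/6; Gudrun 1/24; Hakon 1/36; Hallvard 1/18; Kolbein 1/72; Liv 1/24; Oskar 1/36; Ragna 1/18; Sindre 1/18; Tove 1/72; Trygve 1/18; Vidar 1/3

Vidar, as surviving spouse, takes 1/3.
The remaining 2/3 passes to Magnus's descendants per stirpes.
The 2/3 is divided into 4 equal shares of 1/6 among Njord, Ingeborg, Ylva, Frida.
Njord predeceased; the 1/6 allotted to Njord's branch passes to Njord's issue by representation.
The 1/6 is divided into 3 equal shares of 1/18 among Sindre, Hallvard, Trygve.
Sindre is living and takes 1/18.
Hallvard is living and takes 1/18.
Trygve is living and takes 1/18.
Ingeborg predeceased; the 1/6 allotted to Ingeborg's branch passes to Ingeborg's issue by representation.
The 1/6 is divided into 3 equal shares of 1/18 among Asgeir, Brynja, Ragna.
Asgeir predeceased; the 1/18 allotted to Asgeir's branch passes to Asgeir's issue by representation.
The 1/18 is divided into 2 equal shares of 1/36 among Oskar, Hakon.
Oskar is living and takes 1/36.
Hakon is living and takes 1/36.
Brynja is living and takes 1/18.
Ragna is living and takes 1/18.
Ylva predeceased; the 1/6 allotted to Ylva's branch passes to Ylva's issue by representation.
The 1/6 is divided into 4 equal shares of 1/24 among Gudrun, Solveig, Eirik, Liv.
Gudrun is living and takes 1/24.
Solveig predeceased; the 1/24 allotted to Solveig's branch passes to Solveig's issue by representation.
The 1/24 is divided into 3 equal shares of 1/72 among Dagny, Tove, Kolbein.
Dagny is living and takes 1/72.
Tove is living and takes 1/72.
Kolbein is living and takes 1/72.
Eirik is living and takes 1/24.
Liv is living and takes 1/24.
Frida is living and takes 1/6.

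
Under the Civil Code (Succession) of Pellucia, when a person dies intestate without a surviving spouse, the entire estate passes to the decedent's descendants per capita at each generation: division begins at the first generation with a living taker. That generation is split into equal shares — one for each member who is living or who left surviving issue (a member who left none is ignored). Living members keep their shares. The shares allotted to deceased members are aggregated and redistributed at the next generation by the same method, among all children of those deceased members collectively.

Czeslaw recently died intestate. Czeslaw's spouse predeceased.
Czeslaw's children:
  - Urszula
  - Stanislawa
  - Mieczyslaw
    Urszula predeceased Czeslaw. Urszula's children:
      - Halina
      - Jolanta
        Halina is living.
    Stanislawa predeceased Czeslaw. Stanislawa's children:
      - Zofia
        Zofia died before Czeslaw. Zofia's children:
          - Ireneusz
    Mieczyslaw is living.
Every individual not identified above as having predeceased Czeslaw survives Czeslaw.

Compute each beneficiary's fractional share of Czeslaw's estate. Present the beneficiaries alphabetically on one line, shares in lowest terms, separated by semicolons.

Halina 2/9; Ireneusz 2/9; Jolanta 2/9; Mieczyslaw 1/3

There is no surviving spouse, so the entire estate passes to Czeslaw's descendants per capita at each generation.
At generation 1 (Urszula, Stanislawa, Mieczyslaw) there are 3 shares of (1)/3 = 1/3 each.
Living: Mieczyslaw — each takes 1/3.
Deceased: Urszula and Stanislawa. Their combined 2/3 is pooled and carried to generation 2.
At generation 2 (Halina, Jolanta, Zofia) there are 3 shares of (2/3)/3 = 2/9 each.
Living: Halina and Jolanta — each takes 2/9.
Deceased: Zofia. That 2/9 share is carried to generation 3.
At generation 3 (Ireneusz) there are 1 shares of (2/9)/1 = 2/9 each.
Living: Ireneusz — each takes 2/9.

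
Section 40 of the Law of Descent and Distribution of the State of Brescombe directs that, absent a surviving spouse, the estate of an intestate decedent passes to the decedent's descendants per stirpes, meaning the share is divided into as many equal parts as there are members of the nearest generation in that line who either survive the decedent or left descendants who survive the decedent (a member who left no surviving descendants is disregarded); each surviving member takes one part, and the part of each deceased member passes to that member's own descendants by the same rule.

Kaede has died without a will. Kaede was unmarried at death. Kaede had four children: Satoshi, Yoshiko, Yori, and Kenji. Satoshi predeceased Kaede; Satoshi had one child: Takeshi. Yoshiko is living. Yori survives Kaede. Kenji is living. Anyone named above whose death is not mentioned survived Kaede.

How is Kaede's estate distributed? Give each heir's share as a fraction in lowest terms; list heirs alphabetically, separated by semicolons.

There is no surviving spouse, so the entire estate passes to Kaede's descendants per stirpes.
The estate is divided into 4 equal shares of 1/4 among Satoshi, Yoshiko, Yori, Kenji.
Satoshi predeceased; the 1/4 allotted to Satoshi's branch passes to Satoshi's issue by representation.
Takeshi is the sole taker at this level and receives the full 1/4.
Yoshiko is living and takes 1/4.
Yori is living and takes 1/4.
Kenji is living and takes 1/4.

Kenji 1/4; Takeshi 1/4; Yori 1/4; Yoshiko 1/4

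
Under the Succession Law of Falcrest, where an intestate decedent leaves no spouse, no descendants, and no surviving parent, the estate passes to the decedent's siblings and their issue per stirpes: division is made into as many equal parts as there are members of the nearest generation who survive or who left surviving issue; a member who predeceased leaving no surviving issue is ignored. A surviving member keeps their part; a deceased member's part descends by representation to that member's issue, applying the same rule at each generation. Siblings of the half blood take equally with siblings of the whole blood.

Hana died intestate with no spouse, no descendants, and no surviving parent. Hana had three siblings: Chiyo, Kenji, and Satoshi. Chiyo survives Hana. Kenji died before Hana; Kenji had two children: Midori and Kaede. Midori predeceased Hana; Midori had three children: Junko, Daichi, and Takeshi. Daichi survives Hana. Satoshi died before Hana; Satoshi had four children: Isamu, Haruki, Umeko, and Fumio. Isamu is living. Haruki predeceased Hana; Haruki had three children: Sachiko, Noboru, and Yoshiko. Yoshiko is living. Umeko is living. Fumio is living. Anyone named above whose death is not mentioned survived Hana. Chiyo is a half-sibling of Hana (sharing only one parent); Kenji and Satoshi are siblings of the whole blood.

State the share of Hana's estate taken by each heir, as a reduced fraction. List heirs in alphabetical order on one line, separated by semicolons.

No spouse, descendants, or parent survives, so the estate passes to Hana's siblings per stirpes.
Half-blood and whole-blood siblings take equally under the stated rule.
The estate is divided into 3 equal shares of 1/3 among Chiyo, Kenji, Satoshi.
Chiyo is living and takes 1/3.
Kenji predeceased; the 1/3 allotted to Kenji's branch passes to Kenji's issue by representation.
The 1/3 is divided into 2 equal shares of 1/6 among Midori, Kaede.
Midori predeceased; the 1/6 allotted to Midori's branch passes to Midori's issue by representation.
The 1/6 is divided into 3 equal shares of 1/18 among Junko, Daichi, Takeshi.
Junko is living and takes 1/18.
Daichi is living and takes 1/18.
Takeshi is living and takes 1/18.
Kaede is living and takes 1/6.
Satoshi predeceased; the 1/3 allotted to Satoshi's branch passes to Satoshi's issue by representation.
The 1/3 is divided into 4 equal shares of 1/12 among Isamu, Haruki, Umeko, Fumio.
Isamu is living and takes 1/12.
Haruki predeceased; the 1/12 allotted to Haruki's branch passes to Haruki's issue by representation.
The 1/12 is divided into 3 equal shares of 1/36 among Sachiko, Noboru, Yoshiko.
Sachiko is living and takes 1/36.
Noboru is living and takes 1/36.
Yoshiko is living and takes 1/36.
Umeko is living and takes 1/12.
Fumio is living and takes 1/12.

Chiyo 1/3; Daichi 1/18; Fumio 1/12; Isamu 1/12; Junko 1/18; Kaede 1/6; Noboru 1/36; Sachiko 1/36; Takeshi 1/18; Umeko 1/12; Yoshiko 1/36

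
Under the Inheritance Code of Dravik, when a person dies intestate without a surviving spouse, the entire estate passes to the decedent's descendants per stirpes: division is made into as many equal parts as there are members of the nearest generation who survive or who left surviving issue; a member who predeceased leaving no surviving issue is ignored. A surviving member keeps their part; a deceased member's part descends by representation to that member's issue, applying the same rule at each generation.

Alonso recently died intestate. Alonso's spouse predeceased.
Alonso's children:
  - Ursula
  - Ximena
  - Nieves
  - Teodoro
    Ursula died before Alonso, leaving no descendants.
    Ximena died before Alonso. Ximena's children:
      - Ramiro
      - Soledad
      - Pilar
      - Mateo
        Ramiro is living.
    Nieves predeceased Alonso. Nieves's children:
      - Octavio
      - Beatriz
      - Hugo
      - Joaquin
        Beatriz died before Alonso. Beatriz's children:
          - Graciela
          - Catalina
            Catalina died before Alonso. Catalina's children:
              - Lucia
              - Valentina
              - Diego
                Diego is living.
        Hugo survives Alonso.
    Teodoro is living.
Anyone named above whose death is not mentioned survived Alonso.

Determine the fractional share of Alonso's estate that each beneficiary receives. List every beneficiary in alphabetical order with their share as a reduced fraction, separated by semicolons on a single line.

Diego 1/72; Graciela 1/24; Hugo 1/12; Joaquin 1/12; Lucia 1/72; Mateo 1/12; Octavio 1/12; Pilar 1/12; Ramiro 1/12; Soledad 1/12; Teodoro 1/3; Valentina 1/72

There is no surviving spouse, so the entire estate passes to Alonso's descendants per stirpes.
Ursula left no surviving issue, so that branch lapses and is disregarded.
The estate is divided into 3 equal shares of 1/3 among Ximena, Nieves, Teodoro.
Ximena predeceased; the 1/3 allotted to Ximena's branch passes to Ximena's issue by representation.
The 1/3 is divided into 4 equal shares of 1/12 among Ramiro, Soledad, Pilar, Mateo.
Ramiro is living and takes 1/12.
Soledad is living and takes 1/12.
Pilar is living and takes 1/12.
Mateo is living and takes 1/12.
Nieves predeceased; the 1/3 allotted to Nieves's branch passes to Nieves's issue by representation.
The 1/3 is divided into 4 equal shares of 1/12 among Octavio, Beatriz, Hugo, Joaquin.
Octavio is living and takes 1/12.
Beatriz predeceased; the 1/12 allotted to Beatriz's branch passes to Beatriz's issue by representation.
The 1/12 is divided into 2 equal shares of 1/24 among Graciela, Catalina.
Graciela is living and takes 1/24.
Catalina predeceased; the 1/24 allotted to Catalina's branch passes to Catalina's issue by representation.
The 1/24 is divided into 3 equal shares of 1/72 among Lucia, Valentina, Diego.
Lucia is living and takes 1/72.
Valentina is living and takes 1/72.
Diego is living and takes 1/72.
Hugo is living and takes 1/12.
Joaquin is living and takes 1/12.
Teodoro is living and takes 1/3.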